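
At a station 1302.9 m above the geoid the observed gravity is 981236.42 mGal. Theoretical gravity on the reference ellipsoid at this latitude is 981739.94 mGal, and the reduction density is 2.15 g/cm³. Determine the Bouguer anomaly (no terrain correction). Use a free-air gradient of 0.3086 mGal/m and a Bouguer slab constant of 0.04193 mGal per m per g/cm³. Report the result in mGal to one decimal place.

Free-air correction = 0.3086 × 1302.9 = 402.07 mGal
Free-air anomaly = 981236.42 − 981739.94 + (402.07) = -101.45 mGal
Bouguer slab correction = 0.04193 × 2.15 × 1302.9 = 117.46 mGal
Simple Bouguer anomaly = -101.45 − (117.46) = -218.91 mGal

-218.9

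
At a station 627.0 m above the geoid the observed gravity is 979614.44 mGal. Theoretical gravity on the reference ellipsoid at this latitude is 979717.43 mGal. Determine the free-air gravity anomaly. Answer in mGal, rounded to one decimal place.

90.5

Free-air correction = 0.3086 × 627.0 = 193.49 mGal
Free-air anomaly = 979614.44 − 979717.43 + (193.49) = 90.50 mGal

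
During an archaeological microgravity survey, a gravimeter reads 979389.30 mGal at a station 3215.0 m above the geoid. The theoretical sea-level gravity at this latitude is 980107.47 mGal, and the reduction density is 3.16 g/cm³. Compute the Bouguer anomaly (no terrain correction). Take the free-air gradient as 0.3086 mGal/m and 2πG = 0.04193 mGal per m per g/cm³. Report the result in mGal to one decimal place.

Free-air correction = 0.3086 × 3215.0 = 992.15 mGal
Free-air anomaly = 979389.30 − 980107.47 + (992.15) = 273.98 mGal
Bouguer slab correction = 0.04193 × 3.16 × 3215.0 = 425.98 mGal
Simple Bouguer anomaly = 273.98 − (425.98) = -152.00 mGal

-152.0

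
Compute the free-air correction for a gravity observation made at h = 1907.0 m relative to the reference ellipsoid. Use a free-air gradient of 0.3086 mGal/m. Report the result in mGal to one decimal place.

Free-air correction = 0.3086 × 1907.0 = 588.5 mGal

588.5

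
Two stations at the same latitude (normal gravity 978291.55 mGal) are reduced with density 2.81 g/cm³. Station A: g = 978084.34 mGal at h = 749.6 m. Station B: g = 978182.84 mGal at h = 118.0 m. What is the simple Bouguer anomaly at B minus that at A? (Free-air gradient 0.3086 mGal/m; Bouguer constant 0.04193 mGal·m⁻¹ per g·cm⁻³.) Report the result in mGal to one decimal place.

Δg_SB(A) = 978084.34 − 978291.55 + 0.3086×749.6 − 0.04193×2.81×749.6 = -64.20 mGal
Δg_SB(B) = 978182.84 − 978291.55 + 0.3086×118.0 − 0.04193×2.81×118.0 = -86.20 mGal
Difference = -86.20 − (-64.20) = -22.00 mGal

-22.0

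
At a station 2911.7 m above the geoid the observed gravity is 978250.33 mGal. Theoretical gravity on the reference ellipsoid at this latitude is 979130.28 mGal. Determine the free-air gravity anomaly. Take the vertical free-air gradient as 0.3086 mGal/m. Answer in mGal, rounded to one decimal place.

Free-air correction = 0.3086 × 2911.7 = 898.55 mGal
Free-air anomaly = 978250.33 − 979130.28 + (898.55) = 18.60 mGal

18.6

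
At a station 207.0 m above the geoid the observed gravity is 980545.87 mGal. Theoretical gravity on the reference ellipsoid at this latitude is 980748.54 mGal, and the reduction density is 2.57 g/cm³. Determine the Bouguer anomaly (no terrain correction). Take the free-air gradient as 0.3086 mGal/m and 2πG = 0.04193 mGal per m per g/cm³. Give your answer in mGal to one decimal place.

-161.1

Free-air correction = 0.3086 × 207.0 = 63.88 mGal
Free-air anomaly = 980545.87 − 980748.54 + (63.88) = -138.79 mGal
Bouguer slab correction = 0.04193 × 2.57 × 207.0 = 22.31 mGal
Simple Bouguer anomaly = -138.79 − (22.31) = -161.10 mGal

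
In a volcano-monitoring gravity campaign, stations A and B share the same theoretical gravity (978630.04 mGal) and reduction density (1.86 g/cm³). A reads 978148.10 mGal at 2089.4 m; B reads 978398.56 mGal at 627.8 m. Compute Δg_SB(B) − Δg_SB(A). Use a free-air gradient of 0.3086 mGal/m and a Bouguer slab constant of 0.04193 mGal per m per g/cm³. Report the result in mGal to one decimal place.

-86.6

Δg_SB(A) = 978148.10 − 978630.04 + 0.3086×2089.4 − 0.04193×1.86×2089.4 = -0.10 mGal
Δg_SB(B) = 978398.56 − 978630.04 + 0.3086×627.8 − 0.04193×1.86×627.8 = -86.70 mGal
Difference = -86.70 − (-0.10) = -86.60 mGal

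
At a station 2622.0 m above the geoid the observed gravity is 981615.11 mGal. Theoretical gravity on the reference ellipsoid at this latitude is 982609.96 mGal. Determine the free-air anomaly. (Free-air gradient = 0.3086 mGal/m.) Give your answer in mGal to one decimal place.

Free-air correction = 0.3086 × 2622.0 = 809.15 mGal
Free-air anomaly = 981615.11 − 982609.96 + (809.15) = -185.70 mGal

-185.7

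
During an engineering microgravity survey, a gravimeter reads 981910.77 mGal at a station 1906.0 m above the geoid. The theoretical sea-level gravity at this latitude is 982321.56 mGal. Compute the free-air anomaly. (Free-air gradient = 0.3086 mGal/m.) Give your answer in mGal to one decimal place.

177.4

Free-air correction = 0.3086 × 1906.0 = 588.19 mGal
Free-air anomaly = 981910.77 − 982321.56 + (588.19) = 177.40 mGal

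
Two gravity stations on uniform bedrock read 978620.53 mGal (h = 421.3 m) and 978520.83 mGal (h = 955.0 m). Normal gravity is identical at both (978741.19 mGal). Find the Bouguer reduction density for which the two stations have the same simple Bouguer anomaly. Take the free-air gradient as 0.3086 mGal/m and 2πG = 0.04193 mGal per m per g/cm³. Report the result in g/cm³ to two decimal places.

Δg_obs = 978520.83 − 978620.53 = -99.70 mGal over Δh = 955.0 − 421.3 = 533.7 m
Equal Bouguer anomalies ⇒ Δg_obs + (0.3086 − 0.04193ρ)·Δh = 0
0.3086 − 0.04193ρ = −Δg_obs/Δh = 0.18681
ρ = (0.3086 − 0.18681) / 0.04193 = 2.90 g/cm³

2.90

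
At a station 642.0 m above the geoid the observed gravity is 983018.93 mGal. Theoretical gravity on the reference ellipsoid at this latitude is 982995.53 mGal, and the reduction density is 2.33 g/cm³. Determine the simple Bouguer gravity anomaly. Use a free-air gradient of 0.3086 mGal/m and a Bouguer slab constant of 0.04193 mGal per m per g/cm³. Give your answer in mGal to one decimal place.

158.8

Free-air correction = 0.3086 × 642.0 = 198.12 mGal
Free-air anomaly = 983018.93 − 982995.53 + (198.12) = 221.52 mGal
Bouguer slab correction = 0.04193 × 2.33 × 642.0 = 62.72 mGal
Simple Bouguer anomaly = 221.52 − (62.72) = 158.80 mGal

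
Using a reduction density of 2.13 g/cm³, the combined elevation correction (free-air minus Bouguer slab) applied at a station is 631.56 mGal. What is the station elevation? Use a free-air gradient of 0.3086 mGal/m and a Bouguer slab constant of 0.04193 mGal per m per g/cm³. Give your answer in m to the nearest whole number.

2880

Combined gradient = 0.3086 − 0.04193 × 2.13 = 0.2192891 mGal/m
h = 631.56 / 0.2192891 = 2880.03 m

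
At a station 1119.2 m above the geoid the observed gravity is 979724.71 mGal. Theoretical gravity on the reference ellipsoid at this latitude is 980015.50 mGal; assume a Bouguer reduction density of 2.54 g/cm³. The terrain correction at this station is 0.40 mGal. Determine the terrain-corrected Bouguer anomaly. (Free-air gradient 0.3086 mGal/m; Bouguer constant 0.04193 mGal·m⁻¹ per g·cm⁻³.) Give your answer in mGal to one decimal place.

Free-air correction = 0.3086 × 1119.2 = 345.39 mGal
Free-air anomaly = 979724.71 − 980015.50 + (345.39) = 54.60 mGal
Bouguer slab correction = 0.04193 × 2.54 × 1119.2 = 119.20 mGal
Simple Bouguer anomaly = 54.60 − (119.20) = -64.60 mGal
Complete Bouguer anomaly = -64.60 + 0.40 = -64.20 mGal

-64.2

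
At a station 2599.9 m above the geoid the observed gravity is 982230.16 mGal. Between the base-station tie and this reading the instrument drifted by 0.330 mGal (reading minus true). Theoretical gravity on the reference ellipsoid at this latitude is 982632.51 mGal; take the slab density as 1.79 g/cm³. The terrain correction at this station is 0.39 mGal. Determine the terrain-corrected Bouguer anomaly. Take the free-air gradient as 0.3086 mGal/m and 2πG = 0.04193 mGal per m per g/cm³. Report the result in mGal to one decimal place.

204.9

Drift-corrected reading = 982230.16 − (0.330) = 982229.830 mGal
Free-air correction = 0.3086 × 2599.9 = 802.33 mGal
Free-air anomaly = 982229.830 − 982632.51 + (802.33) = 399.650 mGal
Bouguer slab correction = 0.04193 × 1.79 × 2599.9 = 195.13 mGal
Simple Bouguer anomaly = 399.650 − (195.13) = 204.520 mGal
Complete Bouguer anomaly = 204.520 + 0.39 = 204.910 mGal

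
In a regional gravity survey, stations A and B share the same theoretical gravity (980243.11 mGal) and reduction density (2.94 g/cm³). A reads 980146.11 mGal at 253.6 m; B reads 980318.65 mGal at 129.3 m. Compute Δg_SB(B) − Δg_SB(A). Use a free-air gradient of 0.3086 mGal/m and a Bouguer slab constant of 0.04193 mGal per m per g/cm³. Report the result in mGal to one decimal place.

Δg_SB(A) = 980146.11 − 980243.11 + 0.3086×253.6 − 0.04193×2.94×253.6 = -50.00 mGal
Δg_SB(B) = 980318.65 − 980243.11 + 0.3086×129.3 − 0.04193×2.94×129.3 = 99.50 mGal
Difference = 99.50 − (-50.00) = 149.50 mGal

149.5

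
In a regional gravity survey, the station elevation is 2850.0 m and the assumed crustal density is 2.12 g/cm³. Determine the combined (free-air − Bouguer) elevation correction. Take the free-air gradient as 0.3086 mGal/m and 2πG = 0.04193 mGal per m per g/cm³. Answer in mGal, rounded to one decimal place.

626.2

Combined gradient = 0.3086 − 0.04193 × 2.12 = 0.2197084 mGal/m
Combined elevation correction = 0.2197084 × 2850.0 = 626.2 mGal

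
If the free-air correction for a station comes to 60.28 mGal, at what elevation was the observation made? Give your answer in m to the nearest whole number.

h = 60.28 / 0.3086 = 195.33 m

195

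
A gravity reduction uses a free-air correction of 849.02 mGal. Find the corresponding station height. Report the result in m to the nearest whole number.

h = 849.02 / 0.3086 = 2751.20 m

2751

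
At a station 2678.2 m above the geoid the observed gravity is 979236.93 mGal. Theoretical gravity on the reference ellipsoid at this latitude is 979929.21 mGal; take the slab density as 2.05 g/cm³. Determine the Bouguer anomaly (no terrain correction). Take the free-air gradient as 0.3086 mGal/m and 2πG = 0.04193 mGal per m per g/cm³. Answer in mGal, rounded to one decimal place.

Free-air correction = 0.3086 × 2678.2 = 826.49 mGal
Free-air anomaly = 979236.93 − 979929.21 + (826.49) = 134.21 mGal
Bouguer slab correction = 0.04193 × 2.05 × 2678.2 = 230.21 mGal
Simple Bouguer anomaly = 134.21 − (230.21) = -96.00 mGal

-96.0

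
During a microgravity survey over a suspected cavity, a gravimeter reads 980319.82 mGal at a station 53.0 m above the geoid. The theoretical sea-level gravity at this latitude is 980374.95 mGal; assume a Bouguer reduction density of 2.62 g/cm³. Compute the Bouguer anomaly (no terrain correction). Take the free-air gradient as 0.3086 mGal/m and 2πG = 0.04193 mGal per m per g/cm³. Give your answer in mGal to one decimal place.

-44.6

Free-air correction = 0.3086 × 53.0 = 16.36 mGal
Free-air anomaly = 980319.82 − 980374.95 + (16.36) = -38.77 mGal
Bouguer slab correction = 0.04193 × 2.62 × 53.0 = 5.82 mGal
Simple Bouguer anomaly = -38.77 − (5.82) = -44.59 mGal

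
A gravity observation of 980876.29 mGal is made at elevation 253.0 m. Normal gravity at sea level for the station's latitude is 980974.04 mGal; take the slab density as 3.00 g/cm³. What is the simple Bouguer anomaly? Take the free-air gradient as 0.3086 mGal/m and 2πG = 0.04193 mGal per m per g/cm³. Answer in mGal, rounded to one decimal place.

-51.5

Free-air correction = 0.3086 × 253.0 = 78.08 mGal
Free-air anomaly = 980876.29 − 980974.04 + (78.08) = -19.67 mGal
Bouguer slab correction = 0.04193 × 3.00 × 253.0 = 31.82 mGal
Simple Bouguer anomaly = -19.67 − (31.82) = -51.49 mGal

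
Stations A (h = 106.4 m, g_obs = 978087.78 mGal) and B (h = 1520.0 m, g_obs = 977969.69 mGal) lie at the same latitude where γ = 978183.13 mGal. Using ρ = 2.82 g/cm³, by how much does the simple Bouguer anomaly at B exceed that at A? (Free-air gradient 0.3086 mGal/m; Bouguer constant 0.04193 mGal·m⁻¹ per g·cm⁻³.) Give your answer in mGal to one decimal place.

151.0

Δg_SB(A) = 978087.78 − 978183.13 + 0.3086×106.4 − 0.04193×2.82×106.4 = -75.10 mGal
Δg_SB(B) = 977969.69 − 978183.13 + 0.3086×1520.0 − 0.04193×2.82×1520.0 = 75.90 mGal
Difference = 75.90 − (-75.10) = 151.00 mGal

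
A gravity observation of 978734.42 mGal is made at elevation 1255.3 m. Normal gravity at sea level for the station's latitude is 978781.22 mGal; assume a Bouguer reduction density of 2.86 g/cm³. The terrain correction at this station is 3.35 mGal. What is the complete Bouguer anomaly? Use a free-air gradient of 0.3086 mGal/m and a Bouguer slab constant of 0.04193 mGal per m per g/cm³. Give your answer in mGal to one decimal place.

193.4

Free-air correction = 0.3086 × 1255.3 = 387.39 mGal
Free-air anomaly = 978734.42 − 978781.22 + (387.39) = 340.59 mGal
Bouguer slab correction = 0.04193 × 2.86 × 1255.3 = 150.54 mGal
Simple Bouguer anomaly = 340.59 − (150.54) = 190.05 mGal
Complete Bouguer anomaly = 190.05 + 3.35 = 193.40 mGal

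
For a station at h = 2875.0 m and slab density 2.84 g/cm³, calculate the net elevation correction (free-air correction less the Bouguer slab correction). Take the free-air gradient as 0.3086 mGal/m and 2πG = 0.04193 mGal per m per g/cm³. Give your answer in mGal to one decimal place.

Combined gradient = 0.3086 − 0.04193 × 2.84 = 0.1895188 mGal/m
Combined elevation correction = 0.1895188 × 2875.0 = 544.9 mGal

544.9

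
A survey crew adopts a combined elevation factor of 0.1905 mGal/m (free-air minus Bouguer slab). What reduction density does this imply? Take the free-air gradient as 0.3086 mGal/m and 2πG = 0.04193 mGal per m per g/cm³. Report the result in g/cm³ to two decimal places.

2.82

0.1905 = 0.3086 − 0.04193 × ρ
ρ = (0.3086 − 0.1905) / 0.04193 = 2.82 g/cm³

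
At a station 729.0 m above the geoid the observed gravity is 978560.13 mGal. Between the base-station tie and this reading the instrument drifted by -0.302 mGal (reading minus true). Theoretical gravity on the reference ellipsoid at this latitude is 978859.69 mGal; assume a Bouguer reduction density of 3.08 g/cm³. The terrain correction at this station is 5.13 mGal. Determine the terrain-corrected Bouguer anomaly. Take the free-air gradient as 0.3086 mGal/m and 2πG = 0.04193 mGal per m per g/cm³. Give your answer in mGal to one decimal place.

-163.3

Drift-corrected reading = 978560.13 − (-0.302) = 978560.432 mGal
Free-air correction = 0.3086 × 729.0 = 224.97 mGal
Free-air anomaly = 978560.432 − 978859.69 + (224.97) = -74.288 mGal
Bouguer slab correction = 0.04193 × 3.08 × 729.0 = 94.15 mGal
Simple Bouguer anomaly = -74.288 − (94.15) = -168.438 mGal
Complete Bouguer anomaly = -168.438 + 5.13 = -163.308 mGal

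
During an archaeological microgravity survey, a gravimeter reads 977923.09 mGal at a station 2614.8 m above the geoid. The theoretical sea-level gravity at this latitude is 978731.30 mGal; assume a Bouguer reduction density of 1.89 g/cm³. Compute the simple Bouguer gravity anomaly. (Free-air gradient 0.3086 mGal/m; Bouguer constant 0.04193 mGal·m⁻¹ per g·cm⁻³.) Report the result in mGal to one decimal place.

-208.5

Free-air correction = 0.3086 × 2614.8 = 806.93 mGal
Free-air anomaly = 977923.09 − 978731.30 + (806.93) = -1.28 mGal
Bouguer slab correction = 0.04193 × 1.89 × 2614.8 = 207.22 mGal
Simple Bouguer anomaly = -1.28 − (207.22) = -208.50 mGal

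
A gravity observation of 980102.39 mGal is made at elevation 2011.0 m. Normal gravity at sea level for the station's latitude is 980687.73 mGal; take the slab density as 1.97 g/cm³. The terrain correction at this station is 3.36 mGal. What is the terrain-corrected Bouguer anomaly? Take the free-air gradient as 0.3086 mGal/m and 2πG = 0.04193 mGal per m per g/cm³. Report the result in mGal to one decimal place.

Free-air correction = 0.3086 × 2011.0 = 620.59 mGal
Free-air anomaly = 980102.39 − 980687.73 + (620.59) = 35.25 mGal
Bouguer slab correction = 0.04193 × 1.97 × 2011.0 = 166.11 mGal
Simple Bouguer anomaly = 35.25 − (166.11) = -130.86 mGal
Complete Bouguer anomaly = -130.86 + 3.36 = -127.50 mGal

-127.5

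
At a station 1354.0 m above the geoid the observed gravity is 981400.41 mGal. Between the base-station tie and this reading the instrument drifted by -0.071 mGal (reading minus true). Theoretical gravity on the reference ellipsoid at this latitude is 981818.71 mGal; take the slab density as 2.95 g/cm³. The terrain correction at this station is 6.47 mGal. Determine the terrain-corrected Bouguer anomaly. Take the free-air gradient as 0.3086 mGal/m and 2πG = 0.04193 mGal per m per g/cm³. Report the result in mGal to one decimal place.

-161.4

Drift-corrected reading = 981400.41 − (-0.071) = 981400.481 mGal
Free-air correction = 0.3086 × 1354.0 = 417.84 mGal
Free-air anomaly = 981400.481 − 981818.71 + (417.84) = -0.389 mGal
Bouguer slab correction = 0.04193 × 2.95 × 1354.0 = 167.48 mGal
Simple Bouguer anomaly = -0.389 − (167.48) = -167.869 mGal
Complete Bouguer anomaly = -167.869 + 6.47 = -161.399 mGal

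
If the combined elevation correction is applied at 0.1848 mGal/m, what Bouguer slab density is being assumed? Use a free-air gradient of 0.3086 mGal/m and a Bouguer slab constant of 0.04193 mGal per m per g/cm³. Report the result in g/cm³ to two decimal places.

2.95

0.1848 = 0.3086 − 0.04193 × ρ
ρ = (0.3086 − 0.1848) / 0.04193 = 2.95 g/cm³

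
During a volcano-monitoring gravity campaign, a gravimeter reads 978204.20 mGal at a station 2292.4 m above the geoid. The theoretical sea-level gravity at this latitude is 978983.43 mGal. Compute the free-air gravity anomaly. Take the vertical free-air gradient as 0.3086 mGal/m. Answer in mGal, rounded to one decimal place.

-71.8

Free-air correction = 0.3086 × 2292.4 = 707.43 mGal
Free-air anomaly = 978204.20 − 978983.43 + (707.43) = -71.80 mGal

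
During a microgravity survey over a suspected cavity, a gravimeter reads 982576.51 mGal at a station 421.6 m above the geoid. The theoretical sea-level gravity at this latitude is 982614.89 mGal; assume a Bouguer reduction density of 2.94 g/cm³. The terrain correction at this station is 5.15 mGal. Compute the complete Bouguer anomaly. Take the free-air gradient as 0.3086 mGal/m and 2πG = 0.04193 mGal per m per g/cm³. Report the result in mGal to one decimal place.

Free-air correction = 0.3086 × 421.6 = 130.11 mGal
Free-air anomaly = 982576.51 − 982614.89 + (130.11) = 91.73 mGal
Bouguer slab correction = 0.04193 × 2.94 × 421.6 = 51.97 mGal
Simple Bouguer anomaly = 91.73 − (51.97) = 39.76 mGal
Complete Bouguer anomaly = 39.76 + 5.15 = 44.91 mGal

44.9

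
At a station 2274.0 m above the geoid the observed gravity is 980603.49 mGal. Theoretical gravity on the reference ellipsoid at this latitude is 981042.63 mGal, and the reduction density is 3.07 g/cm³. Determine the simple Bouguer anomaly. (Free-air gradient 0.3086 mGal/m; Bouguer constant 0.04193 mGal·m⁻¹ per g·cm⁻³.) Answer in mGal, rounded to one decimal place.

-30.1

Free-air correction = 0.3086 × 2274.0 = 701.76 mGal
Free-air anomaly = 980603.49 − 981042.63 + (701.76) = 262.62 mGal
Bouguer slab correction = 0.04193 × 3.07 × 2274.0 = 292.72 mGal
Simple Bouguer anomaly = 262.62 − (292.72) = -30.10 mGal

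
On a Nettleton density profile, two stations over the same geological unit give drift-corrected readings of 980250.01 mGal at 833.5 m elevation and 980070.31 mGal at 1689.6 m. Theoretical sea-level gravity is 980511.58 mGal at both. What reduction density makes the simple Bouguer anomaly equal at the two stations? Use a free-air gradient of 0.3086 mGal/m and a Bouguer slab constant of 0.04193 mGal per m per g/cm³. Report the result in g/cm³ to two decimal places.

Δg_obs = 980070.31 − 980250.01 = -179.70 mGal over Δh = 1689.6 − 833.5 = 856.1 m
Equal Bouguer anomalies ⇒ Δg_obs + (0.3086 − 0.04193ρ)·Δh = 0
0.3086 − 0.04193ρ = −Δg_obs/Δh = 0.20991
ρ = (0.3086 − 0.20991) / 0.04193 = 2.35 g/cm³

2.35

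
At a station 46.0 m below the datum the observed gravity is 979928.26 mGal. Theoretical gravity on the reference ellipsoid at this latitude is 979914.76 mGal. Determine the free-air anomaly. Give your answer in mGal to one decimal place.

-0.7

Free-air correction = 0.3086 × -46.0 = -14.20 mGal
Free-air anomaly = 979928.26 − 979914.76 + (-14.20) = -0.70 mGal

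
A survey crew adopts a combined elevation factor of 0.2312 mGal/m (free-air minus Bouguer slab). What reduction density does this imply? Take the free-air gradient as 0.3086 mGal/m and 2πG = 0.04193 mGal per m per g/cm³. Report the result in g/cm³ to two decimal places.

0.2312 = 0.3086 − 0.04193 × ρ
ρ = (0.3086 − 0.2312) / 0.04193 = 1.85 g/cm³

1.85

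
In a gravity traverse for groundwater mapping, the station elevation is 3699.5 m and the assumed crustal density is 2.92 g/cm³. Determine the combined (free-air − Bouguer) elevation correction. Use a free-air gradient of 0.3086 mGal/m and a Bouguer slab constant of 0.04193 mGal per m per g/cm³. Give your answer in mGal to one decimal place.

Combined gradient = 0.3086 − 0.04193 × 2.92 = 0.1861644 mGal/m
Combined elevation correction = 0.1861644 × 3699.5 = 688.7 mGal

688.7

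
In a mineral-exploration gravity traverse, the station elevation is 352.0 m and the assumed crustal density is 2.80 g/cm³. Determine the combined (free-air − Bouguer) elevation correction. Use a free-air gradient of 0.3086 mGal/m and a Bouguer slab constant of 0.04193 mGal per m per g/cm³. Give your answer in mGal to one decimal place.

67.3

Combined gradient = 0.3086 − 0.04193 × 2.80 = 0.1911960 mGal/m
Combined elevation correction = 0.1911960 × 352.0 = 67.3 mGal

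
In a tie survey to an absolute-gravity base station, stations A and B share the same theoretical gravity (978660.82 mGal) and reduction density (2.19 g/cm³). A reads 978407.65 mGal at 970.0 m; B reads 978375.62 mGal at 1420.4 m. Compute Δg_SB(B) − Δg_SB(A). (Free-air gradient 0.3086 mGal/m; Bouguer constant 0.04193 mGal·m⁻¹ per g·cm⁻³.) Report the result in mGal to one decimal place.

Δg_SB(A) = 978407.65 − 978660.82 + 0.3086×970.0 − 0.04193×2.19×970.0 = -42.90 mGal
Δg_SB(B) = 978375.62 − 978660.82 + 0.3086×1420.4 − 0.04193×2.19×1420.4 = 22.70 mGal
Difference = 22.70 − (-42.90) = 65.60 mGal

65.6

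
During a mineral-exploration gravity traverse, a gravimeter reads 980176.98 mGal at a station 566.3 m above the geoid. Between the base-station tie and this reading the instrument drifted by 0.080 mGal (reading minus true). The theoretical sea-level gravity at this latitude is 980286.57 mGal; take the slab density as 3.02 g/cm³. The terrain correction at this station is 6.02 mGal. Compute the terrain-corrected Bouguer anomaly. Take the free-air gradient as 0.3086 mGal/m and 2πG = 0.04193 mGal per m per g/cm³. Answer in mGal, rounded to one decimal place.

Drift-corrected reading = 980176.98 − (0.080) = 980176.900 mGal
Free-air correction = 0.3086 × 566.3 = 174.76 mGal
Free-air anomaly = 980176.900 − 980286.57 + (174.76) = 65.090 mGal
Bouguer slab correction = 0.04193 × 3.02 × 566.3 = 71.71 mGal
Simple Bouguer anomaly = 65.090 − (71.71) = -6.620 mGal
Complete Bouguer anomaly = -6.620 + 6.02 = -0.600 mGal

-0.6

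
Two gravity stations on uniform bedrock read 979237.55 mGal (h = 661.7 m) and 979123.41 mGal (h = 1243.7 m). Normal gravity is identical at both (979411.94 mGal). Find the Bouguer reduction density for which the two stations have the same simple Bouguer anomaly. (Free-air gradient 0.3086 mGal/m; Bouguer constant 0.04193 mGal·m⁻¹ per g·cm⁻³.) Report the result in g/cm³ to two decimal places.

2.68

Δg_obs = 979123.41 − 979237.55 = -114.14 mGal over Δh = 1243.7 − 661.7 = 582.0 m
Equal Bouguer anomalies ⇒ Δg_obs + (0.3086 − 0.04193ρ)·Δh = 0
0.3086 − 0.04193ρ = −Δg_obs/Δh = 0.19612
ρ = (0.3086 − 0.19612) / 0.04193 = 2.68 g/cm³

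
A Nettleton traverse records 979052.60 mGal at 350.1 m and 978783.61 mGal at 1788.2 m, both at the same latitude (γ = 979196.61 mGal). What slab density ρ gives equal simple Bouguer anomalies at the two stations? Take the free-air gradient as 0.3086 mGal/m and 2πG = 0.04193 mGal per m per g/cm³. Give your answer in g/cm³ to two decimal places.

Δg_obs = 978783.61 − 979052.60 = -268.99 mGal over Δh = 1788.2 − 350.1 = 1438.1 m
Equal Bouguer anomalies ⇒ Δg_obs + (0.3086 − 0.04193ρ)·Δh = 0
0.3086 − 0.04193ρ = −Δg_obs/Δh = 0.18705
ρ = (0.3086 − 0.18705) / 0.04193 = 2.90 g/cm³

2.90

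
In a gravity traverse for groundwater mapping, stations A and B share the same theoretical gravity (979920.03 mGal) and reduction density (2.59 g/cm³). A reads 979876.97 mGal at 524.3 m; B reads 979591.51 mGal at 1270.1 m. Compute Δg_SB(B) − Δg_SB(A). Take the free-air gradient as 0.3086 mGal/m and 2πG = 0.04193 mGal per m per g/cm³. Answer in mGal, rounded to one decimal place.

-136.3

Δg_SB(A) = 979876.97 − 979920.03 + 0.3086×524.3 − 0.04193×2.59×524.3 = 61.80 mGal
Δg_SB(B) = 979591.51 − 979920.03 + 0.3086×1270.1 − 0.04193×2.59×1270.1 = -74.50 mGal
Difference = -74.50 − (61.80) = -136.30 mGal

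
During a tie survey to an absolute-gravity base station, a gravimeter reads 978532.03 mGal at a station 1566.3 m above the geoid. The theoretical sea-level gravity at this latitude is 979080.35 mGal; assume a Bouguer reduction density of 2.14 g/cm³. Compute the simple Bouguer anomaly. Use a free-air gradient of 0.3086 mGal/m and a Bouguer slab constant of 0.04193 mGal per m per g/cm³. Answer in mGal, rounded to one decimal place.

-205.5

Free-air correction = 0.3086 × 1566.3 = 483.36 mGal
Free-air anomaly = 978532.03 − 979080.35 + (483.36) = -64.96 mGal
Bouguer slab correction = 0.04193 × 2.14 × 1566.3 = 140.54 mGal
Simple Bouguer anomaly = -64.96 − (140.54) = -205.50 mGal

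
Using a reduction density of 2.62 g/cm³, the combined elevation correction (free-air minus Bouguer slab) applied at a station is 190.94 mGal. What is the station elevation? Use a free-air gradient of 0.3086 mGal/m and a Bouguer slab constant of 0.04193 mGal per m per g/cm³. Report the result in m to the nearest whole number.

Combined gradient = 0.3086 − 0.04193 × 2.62 = 0.1987434 mGal/m
h = 190.94 / 0.1987434 = 960.74 m

961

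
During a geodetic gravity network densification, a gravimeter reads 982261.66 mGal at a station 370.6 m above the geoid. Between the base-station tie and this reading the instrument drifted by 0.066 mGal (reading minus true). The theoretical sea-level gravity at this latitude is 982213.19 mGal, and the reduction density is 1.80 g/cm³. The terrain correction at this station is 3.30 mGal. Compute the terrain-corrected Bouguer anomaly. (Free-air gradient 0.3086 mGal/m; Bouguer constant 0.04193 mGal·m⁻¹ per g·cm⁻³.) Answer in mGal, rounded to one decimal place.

138.1

Drift-corrected reading = 982261.66 − (0.066) = 982261.594 mGal
Free-air correction = 0.3086 × 370.6 = 114.37 mGal
Free-air anomaly = 982261.594 − 982213.19 + (114.37) = 162.774 mGal
Bouguer slab correction = 0.04193 × 1.80 × 370.6 = 27.97 mGal
Simple Bouguer anomaly = 162.774 − (27.97) = 134.804 mGal
Complete Bouguer anomaly = 134.804 + 3.30 = 138.104 mGal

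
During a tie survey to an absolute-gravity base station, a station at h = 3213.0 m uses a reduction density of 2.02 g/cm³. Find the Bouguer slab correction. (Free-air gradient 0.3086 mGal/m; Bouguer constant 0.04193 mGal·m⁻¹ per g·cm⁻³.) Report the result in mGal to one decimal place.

Bouguer slab correction = 0.04193 × 2.02 × 3213.0 = 272.1 mGal

272.1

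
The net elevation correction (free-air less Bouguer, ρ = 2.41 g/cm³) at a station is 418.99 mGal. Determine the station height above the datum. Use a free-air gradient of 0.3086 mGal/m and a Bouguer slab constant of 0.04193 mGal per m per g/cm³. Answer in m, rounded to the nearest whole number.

Combined gradient = 0.3086 − 0.04193 × 2.41 = 0.2075487 mGal/m
h = 418.99 / 0.2075487 = 2018.76 m

2019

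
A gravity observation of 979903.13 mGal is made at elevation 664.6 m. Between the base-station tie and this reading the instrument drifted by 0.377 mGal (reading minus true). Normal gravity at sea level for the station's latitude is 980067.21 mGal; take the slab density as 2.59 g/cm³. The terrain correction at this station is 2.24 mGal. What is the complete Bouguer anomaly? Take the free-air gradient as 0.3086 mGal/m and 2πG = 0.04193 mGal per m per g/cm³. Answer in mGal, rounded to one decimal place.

-29.3

Drift-corrected reading = 979903.13 − (0.377) = 979902.753 mGal
Free-air correction = 0.3086 × 664.6 = 205.10 mGal
Free-air anomaly = 979902.753 − 980067.21 + (205.10) = 40.643 mGal
Bouguer slab correction = 0.04193 × 2.59 × 664.6 = 72.17 mGal
Simple Bouguer anomaly = 40.643 − (72.17) = -31.527 mGal
Complete Bouguer anomaly = -31.527 + 2.24 = -29.287 mGal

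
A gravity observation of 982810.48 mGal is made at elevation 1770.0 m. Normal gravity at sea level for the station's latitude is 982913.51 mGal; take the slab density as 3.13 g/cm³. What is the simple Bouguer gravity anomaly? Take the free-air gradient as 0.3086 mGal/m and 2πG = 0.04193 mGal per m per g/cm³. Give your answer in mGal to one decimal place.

Free-air correction = 0.3086 × 1770.0 = 546.22 mGal
Free-air anomaly = 982810.48 − 982913.51 + (546.22) = 443.19 mGal
Bouguer slab correction = 0.04193 × 3.13 × 1770.0 = 232.30 mGal
Simple Bouguer anomaly = 443.19 − (232.30) = 210.89 mGal

210.9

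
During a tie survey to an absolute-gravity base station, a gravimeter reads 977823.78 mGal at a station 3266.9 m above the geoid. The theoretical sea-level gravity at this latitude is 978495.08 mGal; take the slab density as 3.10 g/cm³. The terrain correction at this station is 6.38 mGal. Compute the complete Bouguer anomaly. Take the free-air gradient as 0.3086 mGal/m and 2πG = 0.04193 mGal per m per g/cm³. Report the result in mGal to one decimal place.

-81.4

Free-air correction = 0.3086 × 3266.9 = 1008.17 mGal
Free-air anomaly = 977823.78 − 978495.08 + (1008.17) = 336.87 mGal
Bouguer slab correction = 0.04193 × 3.10 × 3266.9 = 424.64 mGal
Simple Bouguer anomaly = 336.87 − (424.64) = -87.77 mGal
Complete Bouguer anomaly = -87.77 + 6.38 = -81.39 mGal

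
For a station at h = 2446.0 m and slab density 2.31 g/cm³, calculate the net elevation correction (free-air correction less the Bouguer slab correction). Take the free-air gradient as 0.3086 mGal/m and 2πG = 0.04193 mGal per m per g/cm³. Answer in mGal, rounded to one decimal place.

517.9

Combined gradient = 0.3086 − 0.04193 × 2.31 = 0.2117417 mGal/m
Combined elevation correction = 0.2117417 × 2446.0 = 517.9 mGal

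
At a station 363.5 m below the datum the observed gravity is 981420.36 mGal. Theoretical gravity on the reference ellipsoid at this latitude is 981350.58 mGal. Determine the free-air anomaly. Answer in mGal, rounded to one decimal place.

Free-air correction = 0.3086 × -363.5 = -112.18 mGal
Free-air anomaly = 981420.36 − 981350.58 + (-112.18) = -42.40 mGal

-42.4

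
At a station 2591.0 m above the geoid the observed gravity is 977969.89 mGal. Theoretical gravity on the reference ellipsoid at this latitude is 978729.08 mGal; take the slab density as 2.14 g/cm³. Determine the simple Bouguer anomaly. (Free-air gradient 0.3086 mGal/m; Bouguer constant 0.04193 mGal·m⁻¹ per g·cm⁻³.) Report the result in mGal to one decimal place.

-192.1

Free-air correction = 0.3086 × 2591.0 = 799.58 mGal
Free-air anomaly = 977969.89 − 978729.08 + (799.58) = 40.39 mGal
Bouguer slab correction = 0.04193 × 2.14 × 2591.0 = 232.49 mGal
Simple Bouguer anomaly = 40.39 − (232.49) = -192.10 mGal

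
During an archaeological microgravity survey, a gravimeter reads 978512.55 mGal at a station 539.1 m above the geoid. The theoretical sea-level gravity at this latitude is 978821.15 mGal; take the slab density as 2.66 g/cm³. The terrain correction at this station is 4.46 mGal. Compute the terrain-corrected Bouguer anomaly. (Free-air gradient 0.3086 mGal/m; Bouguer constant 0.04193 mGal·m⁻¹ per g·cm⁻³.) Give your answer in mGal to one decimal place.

-197.9

Free-air correction = 0.3086 × 539.1 = 166.37 mGal
Free-air anomaly = 978512.55 − 978821.15 + (166.37) = -142.23 mGal
Bouguer slab correction = 0.04193 × 2.66 × 539.1 = 60.13 mGal
Simple Bouguer anomaly = -142.23 − (60.13) = -202.36 mGal
Complete Bouguer anomaly = -202.36 + 4.46 = -197.90 mGal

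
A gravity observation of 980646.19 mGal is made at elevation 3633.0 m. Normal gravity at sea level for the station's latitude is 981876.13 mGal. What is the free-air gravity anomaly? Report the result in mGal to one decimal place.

-108.8

Free-air correction = 0.3086 × 3633.0 = 1121.14 mGal
Free-air anomaly = 980646.19 − 981876.13 + (1121.14) = -108.80 mGal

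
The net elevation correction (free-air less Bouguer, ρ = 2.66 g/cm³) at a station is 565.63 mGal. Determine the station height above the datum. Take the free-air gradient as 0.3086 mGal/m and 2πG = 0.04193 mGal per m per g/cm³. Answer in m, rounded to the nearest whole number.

Combined gradient = 0.3086 − 0.04193 × 2.66 = 0.1970662 mGal/m
h = 565.63 / 0.1970662 = 2870.25 m

2870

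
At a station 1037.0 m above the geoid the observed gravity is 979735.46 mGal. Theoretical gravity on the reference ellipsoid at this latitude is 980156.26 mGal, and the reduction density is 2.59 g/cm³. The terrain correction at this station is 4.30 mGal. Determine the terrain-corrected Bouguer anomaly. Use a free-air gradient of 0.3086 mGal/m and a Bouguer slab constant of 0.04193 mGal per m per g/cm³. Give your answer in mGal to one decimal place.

Free-air correction = 0.3086 × 1037.0 = 320.02 mGal
Free-air anomaly = 979735.46 − 980156.26 + (320.02) = -100.78 mGal
Bouguer slab correction = 0.04193 × 2.59 × 1037.0 = 112.62 mGal
Simple Bouguer anomaly = -100.78 − (112.62) = -213.40 mGal
Complete Bouguer anomaly = -213.40 + 4.30 = -209.10 mGal

-209.1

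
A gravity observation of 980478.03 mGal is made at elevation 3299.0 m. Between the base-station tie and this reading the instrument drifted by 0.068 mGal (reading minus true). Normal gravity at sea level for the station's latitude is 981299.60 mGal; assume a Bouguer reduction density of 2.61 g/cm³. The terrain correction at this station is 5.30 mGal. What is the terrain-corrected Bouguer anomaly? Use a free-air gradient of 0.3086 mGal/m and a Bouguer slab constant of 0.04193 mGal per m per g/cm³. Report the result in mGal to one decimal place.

-159.3

Drift-corrected reading = 980478.03 − (0.068) = 980477.962 mGal
Free-air correction = 0.3086 × 3299.0 = 1018.07 mGal
Free-air anomaly = 980477.962 − 981299.60 + (1018.07) = 196.432 mGal
Bouguer slab correction = 0.04193 × 2.61 × 3299.0 = 361.03 mGal
Simple Bouguer anomaly = 196.432 − (361.03) = -164.598 mGal
Complete Bouguer anomaly = -164.598 + 5.30 = -159.298 mGal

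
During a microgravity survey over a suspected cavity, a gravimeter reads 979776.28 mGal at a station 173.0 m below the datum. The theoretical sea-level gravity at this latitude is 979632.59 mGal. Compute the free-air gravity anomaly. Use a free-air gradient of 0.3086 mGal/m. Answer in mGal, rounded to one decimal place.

Free-air correction = 0.3086 × -173.0 = -53.39 mGal
Free-air anomaly = 979776.28 − 979632.59 + (-53.39) = 90.30 mGal

90.3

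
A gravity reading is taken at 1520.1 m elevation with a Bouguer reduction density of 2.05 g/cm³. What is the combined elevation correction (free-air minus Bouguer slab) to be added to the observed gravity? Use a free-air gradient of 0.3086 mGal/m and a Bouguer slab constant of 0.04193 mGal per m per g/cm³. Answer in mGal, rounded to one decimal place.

Combined gradient = 0.3086 − 0.04193 × 2.05 = 0.2226435 mGal/m
Combined elevation correction = 0.2226435 × 1520.1 = 338.4 mGal

338.4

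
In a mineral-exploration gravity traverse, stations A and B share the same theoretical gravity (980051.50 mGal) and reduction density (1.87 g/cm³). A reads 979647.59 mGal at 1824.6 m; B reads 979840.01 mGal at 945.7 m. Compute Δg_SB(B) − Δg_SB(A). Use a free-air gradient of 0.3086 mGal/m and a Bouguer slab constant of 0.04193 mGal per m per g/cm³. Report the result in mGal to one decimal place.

-9.9

Δg_SB(A) = 979647.59 − 980051.50 + 0.3086×1824.6 − 0.04193×1.87×1824.6 = 16.10 mGal
Δg_SB(B) = 979840.01 − 980051.50 + 0.3086×945.7 − 0.04193×1.87×945.7 = 6.20 mGal
Difference = 6.20 − (16.10) = -9.90 mGal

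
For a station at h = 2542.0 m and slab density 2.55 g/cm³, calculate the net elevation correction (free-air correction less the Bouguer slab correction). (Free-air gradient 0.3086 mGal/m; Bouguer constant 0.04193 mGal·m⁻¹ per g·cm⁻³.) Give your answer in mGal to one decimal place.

Combined gradient = 0.3086 − 0.04193 × 2.55 = 0.2016785 mGal/m
Combined elevation correction = 0.2016785 × 2542.0 = 512.7 mGal

512.7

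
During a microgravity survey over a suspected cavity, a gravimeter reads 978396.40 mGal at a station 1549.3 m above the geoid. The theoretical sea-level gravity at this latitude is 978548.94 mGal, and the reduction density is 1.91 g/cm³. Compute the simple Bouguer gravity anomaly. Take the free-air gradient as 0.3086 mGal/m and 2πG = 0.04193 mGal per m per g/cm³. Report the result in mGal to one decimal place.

Free-air correction = 0.3086 × 1549.3 = 478.11 mGal
Free-air anomaly = 978396.40 − 978548.94 + (478.11) = 325.57 mGal
Bouguer slab correction = 0.04193 × 1.91 × 1549.3 = 124.08 mGal
Simple Bouguer anomaly = 325.57 − (124.08) = 201.49 mGal

201.5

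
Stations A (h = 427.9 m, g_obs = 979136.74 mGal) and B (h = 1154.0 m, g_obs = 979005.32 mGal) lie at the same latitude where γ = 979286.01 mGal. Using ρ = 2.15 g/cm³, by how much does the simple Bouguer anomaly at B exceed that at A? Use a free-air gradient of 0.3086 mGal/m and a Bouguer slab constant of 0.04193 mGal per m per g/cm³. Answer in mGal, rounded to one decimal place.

27.2

Δg_SB(A) = 979136.74 − 979286.01 + 0.3086×427.9 − 0.04193×2.15×427.9 = -55.80 mGal
Δg_SB(B) = 979005.32 − 979286.01 + 0.3086×1154.0 − 0.04193×2.15×1154.0 = -28.60 mGal
Difference = -28.60 − (-55.80) = 27.20 mGal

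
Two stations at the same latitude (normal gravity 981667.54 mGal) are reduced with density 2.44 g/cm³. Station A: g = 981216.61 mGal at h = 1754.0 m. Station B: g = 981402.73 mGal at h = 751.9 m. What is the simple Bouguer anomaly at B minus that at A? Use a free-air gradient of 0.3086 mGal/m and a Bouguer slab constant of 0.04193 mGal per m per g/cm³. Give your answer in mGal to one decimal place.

-20.6

Δg_SB(A) = 981216.61 − 981667.54 + 0.3086×1754.0 − 0.04193×2.44×1754.0 = -89.10 mGal
Δg_SB(B) = 981402.73 − 981667.54 + 0.3086×751.9 − 0.04193×2.44×751.9 = -109.70 mGal
Difference = -109.70 − (-89.10) = -20.60 mGal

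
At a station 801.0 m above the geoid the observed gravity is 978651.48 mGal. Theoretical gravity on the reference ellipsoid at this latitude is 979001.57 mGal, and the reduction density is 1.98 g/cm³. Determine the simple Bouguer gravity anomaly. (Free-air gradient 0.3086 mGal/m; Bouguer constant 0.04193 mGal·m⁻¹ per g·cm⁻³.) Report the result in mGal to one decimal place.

Free-air correction = 0.3086 × 801.0 = 247.19 mGal
Free-air anomaly = 978651.48 − 979001.57 + (247.19) = -102.90 mGal
Bouguer slab correction = 0.04193 × 1.98 × 801.0 = 66.50 mGal
Simple Bouguer anomaly = -102.90 − (66.50) = -169.40 mGal

-169.4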